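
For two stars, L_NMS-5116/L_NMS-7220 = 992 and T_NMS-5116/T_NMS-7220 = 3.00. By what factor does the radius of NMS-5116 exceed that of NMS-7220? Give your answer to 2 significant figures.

3.5

L ∝ R²T⁴ gives R ∝ √L / T², so
R_NMS-5116/R_NMS-7220 = √(992) / (3.00)² = 31.50 / 9.000 = 3.500.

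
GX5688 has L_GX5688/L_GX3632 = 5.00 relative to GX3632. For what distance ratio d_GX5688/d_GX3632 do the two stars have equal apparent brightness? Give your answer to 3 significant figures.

2.24

Equal flux requires L_GX5688/d_GX5688² = L_GX3632/d_GX3632², so d_GX5688/d_GX3632 = √(L_GX5688/L_GX3632)
= √(5.00) = 2.236.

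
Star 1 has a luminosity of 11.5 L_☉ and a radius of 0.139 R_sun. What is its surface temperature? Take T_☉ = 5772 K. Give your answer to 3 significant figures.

2.85×10^4 K

T/T_☉ = (L/L_☉)^(1/4) / (R/R_☉)^(1/2)
T = 5772 × (11.5)^(1/4) / √(0.139) = 5772 × 1.842 / 0.3728 = 2.851×10^4 K.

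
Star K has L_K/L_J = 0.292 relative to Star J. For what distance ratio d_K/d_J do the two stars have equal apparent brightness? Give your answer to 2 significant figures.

Equal flux requires L_K/d_K² = L_J/d_J², so d_K/d_J = √(L_K/L_J)
= √(0.292) = 0.5404.

0.54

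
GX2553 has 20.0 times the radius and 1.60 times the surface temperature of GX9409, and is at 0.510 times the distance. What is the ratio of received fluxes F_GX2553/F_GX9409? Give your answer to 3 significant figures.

L_GX2553/L_GX9409 = (R_GX2553/R_GX9409)²(T_GX2553/T_GX9409)⁴ = (20.0)² × (1.60)⁴ = 2621.
F_GX2553/F_GX9409 = (L_GX2553/L_GX9409)/(d_GX2553/d_GX9409)² = 2621 / (0.510)² = 1.008×10^4.

1.01×10^4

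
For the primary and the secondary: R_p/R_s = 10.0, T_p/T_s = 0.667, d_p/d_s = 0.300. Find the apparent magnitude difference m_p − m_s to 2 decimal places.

L_p/L_s = (10.0)²(0.667)⁴ = 19.79.
F_p/F_s = (L_p/L_s)/(d_p/d_s)² = 19.79/0.09000 = 219.9.
m_p − m_s = −2.5 log₁₀(219.9) = -5.86.

-5.86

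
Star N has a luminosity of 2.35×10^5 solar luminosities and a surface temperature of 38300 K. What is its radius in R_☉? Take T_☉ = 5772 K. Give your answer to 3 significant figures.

11.0 R_☉

R/R_☉ = √(L/L_☉) / (T/T_☉)² = √(2.35×10^5) / (6.635)²
       = 484.8 / 44.03 = 11.01.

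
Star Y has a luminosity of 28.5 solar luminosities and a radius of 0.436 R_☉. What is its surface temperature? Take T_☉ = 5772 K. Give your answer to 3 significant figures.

T/T_☉ = (L/L_☉)^(1/4) / (R/R_☉)^(1/2)
T = 5772 × (28.5)^(1/4) / √(0.436) = 5772 × 2.311 / 0.6603 = 2.020×10^4 K.

2.02×10^4 K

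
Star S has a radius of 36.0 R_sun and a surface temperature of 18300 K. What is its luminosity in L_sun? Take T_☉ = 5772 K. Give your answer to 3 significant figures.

L/L_☉ = (R/R_☉)² (T/T_☉)⁴ = (36.0)² × (18300/5772)⁴
       = 1296 × (3.170)⁴ = 1296 × 101.0 = 1.309×10^5.

1.31×10^5 L_sun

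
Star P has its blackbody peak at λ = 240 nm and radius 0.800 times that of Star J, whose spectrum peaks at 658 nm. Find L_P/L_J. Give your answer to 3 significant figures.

36.2

Wien's law gives T ∝ 1/λ_max, so T_P/T_J = λ_J/λ_P = 658/240 = 2.742.
Then L ∝ R²T⁴ gives L_P/L_J = (0.800)² × (2.742)⁴ = 0.6400 × 56.50 = 36.16.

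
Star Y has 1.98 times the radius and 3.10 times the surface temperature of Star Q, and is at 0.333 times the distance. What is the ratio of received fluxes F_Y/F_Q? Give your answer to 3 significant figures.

3.27×10^3

L_Y/L_Q = (R_Y/R_Q)²(T_Y/T_Q)⁴ = (1.98)² × (3.10)⁴ = 362.1.
F_Y/F_Q = (L_Y/L_Q)/(d_Y/d_Q)² = 362.1 / (0.333)² = 3265.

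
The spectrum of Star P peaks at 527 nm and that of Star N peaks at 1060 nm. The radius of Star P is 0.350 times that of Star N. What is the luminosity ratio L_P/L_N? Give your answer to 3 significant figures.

2.01

Wien's law gives T ∝ 1/λ_max, so T_P/T_N = λ_N/λ_P = 1060/527 = 2.011.
Then L ∝ R²T⁴ gives L_P/L_N = (0.350)² × (2.011)⁴ = 0.1225 × 16.37 = 2.005.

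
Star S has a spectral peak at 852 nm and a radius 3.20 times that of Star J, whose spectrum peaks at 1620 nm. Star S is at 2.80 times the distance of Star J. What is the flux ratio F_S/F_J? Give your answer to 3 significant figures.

Wien's law: T_S/T_J = λ_J/λ_S = 1620/852 = 1.901.
L_S/L_J = (R_S/R_J)²(T_S/T_J)⁴ = (3.20)²(1.901)⁴ = 133.8.
F_S/F_J = (L_S/L_J)/(d_S/d_J)² = 133.8/(2.80)² = 17.07.

17.1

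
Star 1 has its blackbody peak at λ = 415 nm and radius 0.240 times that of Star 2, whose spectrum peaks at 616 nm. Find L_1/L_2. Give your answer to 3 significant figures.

0.280

Wien's law gives T ∝ 1/λ_max, so T_1/T_2 = λ_2/λ_1 = 616/415 = 1.484.
Then L ∝ R²T⁴ gives L_1/L_2 = (0.240)² × (1.484)⁴ = 0.05760 × 4.854 = 0.2796.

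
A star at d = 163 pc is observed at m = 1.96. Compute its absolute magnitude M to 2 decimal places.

M = m − 5 log₁₀(d/10 pc) = 1.96 − 5 log₁₀(163/10)
  = 1.96 − 5 × 1.212 = 1.96 − 6.06 = -4.10.

-4.10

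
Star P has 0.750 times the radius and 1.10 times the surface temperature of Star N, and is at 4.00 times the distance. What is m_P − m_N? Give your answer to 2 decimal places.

L_P/L_N = (0.750)²(1.10)⁴ = 0.8236.
F_P/F_N = (L_P/L_N)/(d_P/d_N)² = 0.8236/16.00 = 0.05147.
m_P − m_N = −2.5 log₁₀(0.05147) = 3.22.

3.22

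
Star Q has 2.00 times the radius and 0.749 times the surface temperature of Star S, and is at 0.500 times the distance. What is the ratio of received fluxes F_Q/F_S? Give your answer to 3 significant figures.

5.04

L_Q/L_S = (R_Q/R_S)²(T_Q/T_S)⁴ = (2.00)² × (0.749)⁴ = 1.259.
F_Q/F_S = (L_Q/L_S)/(d_Q/d_S)² = 1.259 / (0.500)² = 5.036.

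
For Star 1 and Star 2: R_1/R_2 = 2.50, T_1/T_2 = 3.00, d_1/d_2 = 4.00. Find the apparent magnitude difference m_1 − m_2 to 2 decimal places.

L_1/L_2 = (2.50)²(3.00)⁴ = 506.2.
F_1/F_2 = (L_1/L_2)/(d_1/d_2)² = 506.2/16.00 = 31.64.
m_1 − m_2 = −2.5 log₁₀(31.64) = -3.75.

-3.75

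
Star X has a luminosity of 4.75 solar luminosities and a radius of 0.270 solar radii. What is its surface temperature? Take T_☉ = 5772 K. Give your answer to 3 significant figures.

T/T_☉ = (L/L_☉)^(1/4) / (R/R_☉)^(1/2)
T = 5772 × (4.75)^(1/4) / √(0.270) = 5772 × 1.476 / 0.5196 = 1.640×10^4 K.

1.64×10^4 K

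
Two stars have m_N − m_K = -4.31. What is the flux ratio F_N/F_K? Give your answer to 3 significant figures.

53.0

F_N/F_K = 10^(−(m_N − m_K)/2.5) = 10^(4.31/2.5) = 10^1.724 = 52.97.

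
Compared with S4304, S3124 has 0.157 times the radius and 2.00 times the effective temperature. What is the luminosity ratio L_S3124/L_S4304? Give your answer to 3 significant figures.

From the Stefan–Boltzmann law, L ∝ R²T⁴, so
L_S3124/L_S4304 = (R_S3124/R_S4304)² (T_S3124/T_S4304)⁴ = (0.157)² × (2.00)⁴ = 0.02465 × 16.00 = 0.3944.

0.394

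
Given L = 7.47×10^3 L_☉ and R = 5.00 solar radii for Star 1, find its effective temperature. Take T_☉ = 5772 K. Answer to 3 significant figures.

2.40×10^4 K

T/T_☉ = (L/L_☉)^(1/4) / (R/R_☉)^(1/2)
T = 5772 × (7.47×10^3)^(1/4) / √(5.00) = 5772 × 9.297 / 2.236 = 2.400×10^4 K.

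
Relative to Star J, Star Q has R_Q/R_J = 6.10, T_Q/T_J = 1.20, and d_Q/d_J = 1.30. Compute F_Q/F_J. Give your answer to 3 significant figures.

45.7

L_Q/L_J = (R_Q/R_J)²(T_Q/T_J)⁴ = (6.10)² × (1.20)⁴ = 77.16.
F_Q/F_J = (L_Q/L_J)/(d_Q/d_J)² = 77.16 / (1.30)² = 45.66.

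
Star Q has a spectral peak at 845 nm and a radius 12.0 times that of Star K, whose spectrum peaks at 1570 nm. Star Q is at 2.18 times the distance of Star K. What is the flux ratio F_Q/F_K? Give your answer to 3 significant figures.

Wien's law: T_Q/T_K = λ_K/λ_Q = 1570/845 = 1.858.
L_Q/L_K = (R_Q/R_K)²(T_Q/T_K)⁴ = (12.0)²(1.858)⁴ = 1716.
F_Q/F_K = (L_Q/L_K)/(d_Q/d_K)² = 1716/(2.18)² = 361.1.

361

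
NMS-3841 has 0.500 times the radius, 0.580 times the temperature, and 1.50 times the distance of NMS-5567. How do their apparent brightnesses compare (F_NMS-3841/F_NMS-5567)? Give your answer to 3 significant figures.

0.0126

L_NMS-3841/L_NMS-5567 = (R_NMS-3841/R_NMS-5567)²(T_NMS-3841/T_NMS-5567)⁴ = (0.500)² × (0.580)⁴ = 0.02829.
F_NMS-3841/F_NMS-5567 = (L_NMS-3841/L_NMS-5567)/(d_NMS-3841/d_NMS-5567)² = 0.02829 / (1.50)² = 0.01257.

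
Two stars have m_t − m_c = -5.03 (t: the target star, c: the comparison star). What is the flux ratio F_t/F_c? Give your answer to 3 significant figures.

F_t/F_c = 10^(−(m_t − m_c)/2.5) = 10^(5.03/2.5) = 10^2.012 = 102.8.

103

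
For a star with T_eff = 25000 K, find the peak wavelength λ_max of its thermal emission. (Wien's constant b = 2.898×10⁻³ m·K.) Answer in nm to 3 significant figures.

116 nm

λ_max = b/T = 2.898×10⁻³ / 25000 = 1.16×10^-7 m = 115.9 nm.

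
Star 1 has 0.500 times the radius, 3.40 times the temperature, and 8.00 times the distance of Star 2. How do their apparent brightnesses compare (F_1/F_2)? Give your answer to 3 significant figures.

L_1/L_2 = (R_1/R_2)²(T_1/T_2)⁴ = (0.500)² × (3.40)⁴ = 33.41.
F_1/F_2 = (L_1/L_2)/(d_1/d_2)² = 33.41 / (8.00)² = 0.5220.

0.522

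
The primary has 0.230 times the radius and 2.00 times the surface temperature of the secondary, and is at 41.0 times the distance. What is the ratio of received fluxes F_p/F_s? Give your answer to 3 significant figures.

5.04×10^-4

L_p/L_s = (R_p/R_s)²(T_p/T_s)⁴ = (0.230)² × (2.00)⁴ = 0.8464.
F_p/F_s = (L_p/L_s)/(d_p/d_s)² = 0.8464 / (41.0)² = 5.035×10^-4.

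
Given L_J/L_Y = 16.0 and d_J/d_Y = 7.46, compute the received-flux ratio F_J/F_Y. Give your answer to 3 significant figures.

0.288

F = L/(4πd²), so F_J/F_Y = (L_J/L_Y) / (d_J/d_Y)²
= 16.0 / (7.46)² = 16.0 / 55.65 = 0.2875.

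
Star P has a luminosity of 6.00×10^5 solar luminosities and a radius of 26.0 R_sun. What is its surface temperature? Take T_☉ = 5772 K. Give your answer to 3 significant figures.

3.15×10^4 K

T/T_☉ = (L/L_☉)^(1/4) / (R/R_☉)^(1/2)
T = 5772 × (6.00×10^5)^(1/4) / √(26.0) = 5772 × 27.83 / 5.099 = 3.150×10^4 K.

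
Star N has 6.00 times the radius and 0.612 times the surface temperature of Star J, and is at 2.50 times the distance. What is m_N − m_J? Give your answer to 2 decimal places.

0.23

L_N/L_J = (6.00)²(0.612)⁴ = 5.050.
F_N/F_J = (L_N/L_J)/(d_N/d_J)² = 5.050/6.250 = 0.8080.
m_N − m_J = −2.5 log₁₀(0.8080) = 0.23.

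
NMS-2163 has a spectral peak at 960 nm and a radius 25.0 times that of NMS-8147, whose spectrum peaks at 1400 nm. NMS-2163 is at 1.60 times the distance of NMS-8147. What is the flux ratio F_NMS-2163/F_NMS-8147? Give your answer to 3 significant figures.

Wien's law: T_NMS-2163/T_NMS-8147 = λ_NMS-8147/λ_NMS-2163 = 1400/960 = 1.458.
L_NMS-2163/L_NMS-8147 = (R_NMS-2163/R_NMS-8147)²(T_NMS-2163/T_NMS-8147)⁴ = (25.0)²(1.458)⁴ = 2827.
F_NMS-2163/F_NMS-8147 = (L_NMS-2163/L_NMS-8147)/(d_NMS-2163/d_NMS-8147)² = 2827/(1.60)² = 1104.

1.10×10^3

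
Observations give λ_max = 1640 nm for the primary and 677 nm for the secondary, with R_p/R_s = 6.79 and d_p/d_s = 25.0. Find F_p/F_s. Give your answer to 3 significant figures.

Wien's law: T_p/T_s = λ_s/λ_p = 677/1640 = 0.4128.
L_p/L_s = (R_p/R_s)²(T_p/T_s)⁴ = (6.79)²(0.4128)⁴ = 1.339.
F_p/F_s = (L_p/L_s)/(d_p/d_s)² = 1.339/(25.0)² = 0.002142.

0.00214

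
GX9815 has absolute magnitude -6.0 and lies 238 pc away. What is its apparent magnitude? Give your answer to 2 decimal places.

m = M + 5 log₁₀(d/10 pc) = -6.0 + 5 log₁₀(238/10)
  = -6.0 + 5 × 1.377 = -6.0 + 6.88 = 0.88.

0.88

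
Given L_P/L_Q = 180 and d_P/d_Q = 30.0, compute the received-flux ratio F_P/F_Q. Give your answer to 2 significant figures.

0.20

F = L/(4πd²), so F_P/F_Q = (L_P/L_Q) / (d_P/d_Q)²
= 180 / (30.0)² = 180 / 900.0 = 0.2000.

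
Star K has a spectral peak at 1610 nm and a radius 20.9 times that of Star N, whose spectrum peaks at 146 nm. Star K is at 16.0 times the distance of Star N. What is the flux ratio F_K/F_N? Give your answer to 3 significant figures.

1.15×10^-4

Wien's law: T_K/T_N = λ_N/λ_K = 146/1610 = 0.09068.
L_K/L_N = (R_K/R_N)²(T_K/T_N)⁴ = (20.9)²(0.09068)⁴ = 0.02954.
F_K/F_N = (L_K/L_N)/(d_K/d_N)² = 0.02954/(16.0)² = 1.154×10^-4.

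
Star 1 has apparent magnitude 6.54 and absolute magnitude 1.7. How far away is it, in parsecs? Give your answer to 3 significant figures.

m − M = 5 log₁₀(d/10 pc)
6.54 − (1.7) = 4.84 = 5 log₁₀(d/10)
d = 10 × 10^(4.84/5) = 10 × 10^0.968 = 92.90 pc.

92.9 pc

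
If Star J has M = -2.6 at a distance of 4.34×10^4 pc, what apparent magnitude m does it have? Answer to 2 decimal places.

15.59

m = M + 5 log₁₀(d/10 pc) = -2.6 + 5 log₁₀(4.34×10^4/10)
  = -2.6 + 5 × 3.637 = -2.6 + 18.19 = 15.59.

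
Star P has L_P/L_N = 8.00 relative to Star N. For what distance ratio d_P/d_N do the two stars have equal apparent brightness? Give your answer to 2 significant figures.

2.8

Equal flux requires L_P/d_P² = L_N/d_N², so d_P/d_N = √(L_P/L_N)
= √(8.00) = 2.828.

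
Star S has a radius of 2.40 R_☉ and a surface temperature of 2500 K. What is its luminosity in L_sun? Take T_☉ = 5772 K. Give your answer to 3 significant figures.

0.203 L_sun

L/L_☉ = (R/R_☉)² (T/T_☉)⁴ = (2.40)² × (2500/5772)⁴
       = 5.760 × (0.4331)⁴ = 5.760 × 0.03519 = 0.2027.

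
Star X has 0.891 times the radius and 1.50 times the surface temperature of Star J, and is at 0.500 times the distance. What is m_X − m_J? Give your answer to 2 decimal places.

L_X/L_J = (0.891)²(1.50)⁴ = 4.019.
F_X/F_J = (L_X/L_J)/(d_X/d_J)² = 4.019/0.2500 = 16.08.
m_X − m_J = −2.5 log₁₀(16.08) = -3.02.

-3.02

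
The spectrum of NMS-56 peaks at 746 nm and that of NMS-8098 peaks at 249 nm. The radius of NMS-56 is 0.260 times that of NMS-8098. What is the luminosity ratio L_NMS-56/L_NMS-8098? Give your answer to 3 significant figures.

Wien's law gives T ∝ 1/λ_max, so T_NMS-56/T_NMS-8098 = λ_NMS-8098/λ_NMS-56 = 249/746 = 0.3338.
Then L ∝ R²T⁴ gives L_NMS-56/L_NMS-8098 = (0.260)² × (0.3338)⁴ = 0.06760 × 0.01241 = 8.391×10^-4.

8.39×10^-4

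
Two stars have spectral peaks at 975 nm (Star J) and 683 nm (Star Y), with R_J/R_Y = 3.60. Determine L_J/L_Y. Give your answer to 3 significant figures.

Wien's law gives T ∝ 1/λ_max, so T_J/T_Y = λ_Y/λ_J = 683/975 = 0.7005.
Then L ∝ R²T⁴ gives L_J/L_Y = (3.60)² × (0.7005)⁴ = 12.96 × 0.2408 = 3.121.

3.12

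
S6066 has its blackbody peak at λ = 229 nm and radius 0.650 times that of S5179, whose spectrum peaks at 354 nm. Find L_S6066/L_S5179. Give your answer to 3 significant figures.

2.41

Wien's law gives T ∝ 1/λ_max, so T_S6066/T_S5179 = λ_S5179/λ_S6066 = 354/229 = 1.546.
Then L ∝ R²T⁴ gives L_S6066/L_S5179 = (0.650)² × (1.546)⁴ = 0.4225 × 5.710 = 2.413.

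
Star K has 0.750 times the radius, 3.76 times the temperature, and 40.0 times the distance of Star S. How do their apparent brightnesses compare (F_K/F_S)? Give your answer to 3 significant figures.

L_K/L_S = (R_K/R_S)²(T_K/T_S)⁴ = (0.750)² × (3.76)⁴ = 112.4.
F_K/F_S = (L_K/L_S)/(d_K/d_S)² = 112.4 / (40.0)² = 0.07027.

0.0703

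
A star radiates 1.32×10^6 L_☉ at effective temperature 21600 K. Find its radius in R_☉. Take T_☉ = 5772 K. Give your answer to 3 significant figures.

R/R_☉ = √(L/L_☉) / (T/T_☉)² = √(1.32×10^6) / (3.742)²
       = 1149 / 14.00 = 82.04.

82.0 R_☉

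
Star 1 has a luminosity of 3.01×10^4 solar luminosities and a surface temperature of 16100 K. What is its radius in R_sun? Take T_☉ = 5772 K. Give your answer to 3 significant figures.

R/R_☉ = √(L/L_☉) / (T/T_☉)² = √(3.01×10^4) / (2.789)²
       = 173.5 / 7.780 = 22.30.

22.3 R_sun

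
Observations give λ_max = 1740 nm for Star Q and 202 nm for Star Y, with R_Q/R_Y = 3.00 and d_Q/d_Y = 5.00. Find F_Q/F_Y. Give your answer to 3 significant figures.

6.54×10^-5

Wien's law: T_Q/T_Y = λ_Y/λ_Q = 202/1740 = 0.1161.
L_Q/L_Y = (R_Q/R_Y)²(T_Q/T_Y)⁴ = (3.00)²(0.1161)⁴ = 0.001635.
F_Q/F_Y = (L_Q/L_Y)/(d_Q/d_Y)² = 0.001635/(5.00)² = 6.539×10^-5.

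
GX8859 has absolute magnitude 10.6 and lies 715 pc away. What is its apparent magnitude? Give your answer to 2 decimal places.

m = M + 5 log₁₀(d/10 pc) = 10.6 + 5 log₁₀(715/10)
  = 10.6 + 5 × 1.854 = 10.6 + 9.27 = 19.87.

19.87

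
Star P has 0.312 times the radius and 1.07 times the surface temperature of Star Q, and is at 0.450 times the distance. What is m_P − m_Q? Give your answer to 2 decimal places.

0.50

L_P/L_Q = (0.312)²(1.07)⁴ = 0.1276.
F_P/F_Q = (L_P/L_Q)/(d_P/d_Q)² = 0.1276/0.2025 = 0.6301.
m_P − m_Q = −2.5 log₁₀(0.6301) = 0.50.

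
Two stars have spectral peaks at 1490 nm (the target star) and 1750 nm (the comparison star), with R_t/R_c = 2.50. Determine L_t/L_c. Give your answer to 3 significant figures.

Wien's law gives T ∝ 1/λ_max, so T_t/T_c = λ_c/λ_t = 1750/1490 = 1.174.
Then L ∝ R²T⁴ gives L_t/L_c = (2.50)² × (1.174)⁴ = 6.250 × 1.903 = 11.89.

11.9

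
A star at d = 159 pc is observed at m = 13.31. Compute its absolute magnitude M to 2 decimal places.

7.30

M = m − 5 log₁₀(d/10 pc) = 13.31 − 5 log₁₀(159/10)
  = 13.31 − 5 × 1.201 = 13.31 − 6.01 = 7.30.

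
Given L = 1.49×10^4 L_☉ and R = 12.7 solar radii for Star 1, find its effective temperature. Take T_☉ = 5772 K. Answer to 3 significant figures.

T/T_☉ = (L/L_☉)^(1/4) / (R/R_☉)^(1/2)
T = 5772 × (1.49×10^4)^(1/4) / √(12.7) = 5772 × 11.05 / 3.564 = 1.789×10^4 K.

1.79×10^4 K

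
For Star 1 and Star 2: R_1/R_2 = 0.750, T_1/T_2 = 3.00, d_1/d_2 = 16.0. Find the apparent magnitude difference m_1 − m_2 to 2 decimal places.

L_1/L_2 = (0.750)²(3.00)⁴ = 45.56.
F_1/F_2 = (L_1/L_2)/(d_1/d_2)² = 45.56/256.0 = 0.1780.
m_1 − m_2 = −2.5 log₁₀(0.1780) = 1.87.

1.87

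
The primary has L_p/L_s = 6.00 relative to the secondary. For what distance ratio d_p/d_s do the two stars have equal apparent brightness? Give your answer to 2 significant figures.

2.4

Equal flux requires L_p/d_p² = L_s/d_s², so d_p/d_s = √(L_p/L_s)
= √(6.00) = 2.449.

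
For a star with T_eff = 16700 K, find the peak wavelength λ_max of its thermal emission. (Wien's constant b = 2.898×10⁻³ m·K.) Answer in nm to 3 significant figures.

174 nm

λ_max = b/T = 2.898×10⁻³ / 16700 = 1.74×10^-7 m = 173.5 nm.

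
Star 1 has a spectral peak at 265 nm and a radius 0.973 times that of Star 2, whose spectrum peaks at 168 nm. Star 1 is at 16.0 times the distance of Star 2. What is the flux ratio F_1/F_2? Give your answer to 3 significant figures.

5.97×10^-4

Wien's law: T_1/T_2 = λ_2/λ_1 = 168/265 = 0.6340.
L_1/L_2 = (R_1/R_2)²(T_1/T_2)⁴ = (0.973)²(0.6340)⁴ = 0.1529.
F_1/F_2 = (L_1/L_2)/(d_1/d_2)² = 0.1529/(16.0)² = 5.974×10^-4.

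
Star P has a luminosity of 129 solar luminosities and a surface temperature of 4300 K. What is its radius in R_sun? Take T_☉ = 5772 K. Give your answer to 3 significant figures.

R/R_☉ = √(L/L_☉) / (T/T_☉)² = √(129) / (0.7450)²
       = 11.36 / 0.5550 = 20.46.

20.5 R_sun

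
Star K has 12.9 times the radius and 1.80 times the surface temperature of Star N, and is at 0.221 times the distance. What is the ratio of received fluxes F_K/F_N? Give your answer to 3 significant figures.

3.58×10^4

L_K/L_N = (R_K/R_N)²(T_K/T_N)⁴ = (12.9)² × (1.80)⁴ = 1747.
F_K/F_N = (L_K/L_N)/(d_K/d_N)² = 1747 / (0.221)² = 3.577×10^4.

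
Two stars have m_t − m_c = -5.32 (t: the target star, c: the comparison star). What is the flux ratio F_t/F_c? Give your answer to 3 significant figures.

134

F_t/F_c = 10^(−(m_t − m_c)/2.5) = 10^(5.32/2.5) = 10^2.128 = 134.3.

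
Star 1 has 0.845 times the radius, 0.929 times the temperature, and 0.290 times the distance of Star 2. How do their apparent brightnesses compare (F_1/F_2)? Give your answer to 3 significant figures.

L_1/L_2 = (R_1/R_2)²(T_1/T_2)⁴ = (0.845)² × (0.929)⁴ = 0.5318.
F_1/F_2 = (L_1/L_2)/(d_1/d_2)² = 0.5318 / (0.290)² = 6.324.

6.32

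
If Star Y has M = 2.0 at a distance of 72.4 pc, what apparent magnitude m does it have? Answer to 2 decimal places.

m = M + 5 log₁₀(d/10 pc) = 2.0 + 5 log₁₀(72.4/10)
  = 2.0 + 5 × 0.860 = 2.0 + 4.30 = 6.30.

6.30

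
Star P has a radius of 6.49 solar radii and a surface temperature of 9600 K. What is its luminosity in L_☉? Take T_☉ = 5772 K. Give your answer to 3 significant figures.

L/L_☉ = (R/R_☉)² (T/T_☉)⁴ = (6.49)² × (9600/5772)⁴
       = 42.12 × (1.663)⁴ = 42.12 × 7.652 = 322.3.

322 L_☉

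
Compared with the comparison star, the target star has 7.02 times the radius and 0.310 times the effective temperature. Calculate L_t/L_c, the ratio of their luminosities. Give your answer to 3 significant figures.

From the Stefan–Boltzmann law, L ∝ R²T⁴, so
L_t/L_c = (R_t/R_c)² (T_t/T_c)⁴ = (7.02)² × (0.310)⁴ = 49.28 × 0.009235 = 0.4551.

0.455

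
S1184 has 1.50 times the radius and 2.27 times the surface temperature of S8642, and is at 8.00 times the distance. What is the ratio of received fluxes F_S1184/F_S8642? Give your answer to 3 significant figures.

L_S1184/L_S8642 = (R_S1184/R_S8642)²(T_S1184/T_S8642)⁴ = (1.50)² × (2.27)⁴ = 59.74.
F_S1184/F_S8642 = (L_S1184/L_S8642)/(d_S1184/d_S8642)² = 59.74 / (8.00)² = 0.9335.

0.933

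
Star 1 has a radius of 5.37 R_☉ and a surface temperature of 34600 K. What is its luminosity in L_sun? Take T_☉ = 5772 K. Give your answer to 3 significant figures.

L/L_☉ = (R/R_☉)² (T/T_☉)⁴ = (5.37)² × (34600/5772)⁴
       = 28.84 × (5.994)⁴ = 28.84 × 1291 = 3.723×10^4.

3.72×10^4 L_sun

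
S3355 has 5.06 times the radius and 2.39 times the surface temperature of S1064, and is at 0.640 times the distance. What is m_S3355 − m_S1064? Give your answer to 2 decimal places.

L_S3355/L_S1064 = (5.06)²(2.39)⁴ = 835.4.
F_S3355/F_S1064 = (L_S3355/L_S1064)/(d_S3355/d_S1064)² = 835.4/0.4096 = 2040.
m_S3355 − m_S1064 = −2.5 log₁₀(2040) = -8.27.

-8.27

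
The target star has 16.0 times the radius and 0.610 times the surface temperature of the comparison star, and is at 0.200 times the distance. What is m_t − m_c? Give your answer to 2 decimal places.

-7.37

L_t/L_c = (16.0)²(0.610)⁴ = 35.45.
F_t/F_c = (L_t/L_c)/(d_t/d_c)² = 35.45/0.04000 = 886.1.
m_t − m_c = −2.5 log₁₀(886.1) = -7.37.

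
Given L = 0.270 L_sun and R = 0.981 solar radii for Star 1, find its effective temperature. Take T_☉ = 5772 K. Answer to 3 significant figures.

T/T_☉ = (L/L_☉)^(1/4) / (R/R_☉)^(1/2)
T = 5772 × (0.270)^(1/4) / √(0.981) = 5772 × 0.7208 / 0.9905 = 4201 K.

4.20×10^3 K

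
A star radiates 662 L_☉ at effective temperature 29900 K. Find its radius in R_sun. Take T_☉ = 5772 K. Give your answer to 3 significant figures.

R/R_☉ = √(L/L_☉) / (T/T_☉)² = √(662) / (5.180)²
       = 25.73 / 26.83 = 0.9588.

0.959 R_sun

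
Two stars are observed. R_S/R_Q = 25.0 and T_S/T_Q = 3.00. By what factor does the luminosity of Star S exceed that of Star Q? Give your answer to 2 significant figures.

5.1×10^4

From the Stefan–Boltzmann law, L ∝ R²T⁴, so
L_S/L_Q = (R_S/R_Q)² (T_S/T_Q)⁴ = (25.0)² × (3.00)⁴ = 625.0 × 81.00 = 5.062×10^4.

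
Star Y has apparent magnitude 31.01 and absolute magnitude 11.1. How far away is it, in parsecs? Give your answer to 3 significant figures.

m − M = 5 log₁₀(d/10 pc)
31.01 − (11.1) = 19.91 = 5 log₁₀(d/10)
d = 10 × 10^(19.91/5) = 10 × 10^3.982 = 9.594×10^4 pc.

9.59×10^4 pc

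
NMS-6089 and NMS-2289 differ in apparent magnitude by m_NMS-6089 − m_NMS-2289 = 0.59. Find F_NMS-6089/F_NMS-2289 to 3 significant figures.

0.581

F_NMS-6089/F_NMS-2289 = 10^(−(m_NMS-6089 − m_NMS-2289)/2.5) = 10^(-0.59/2.5) = 10^-0.236 = 0.5808.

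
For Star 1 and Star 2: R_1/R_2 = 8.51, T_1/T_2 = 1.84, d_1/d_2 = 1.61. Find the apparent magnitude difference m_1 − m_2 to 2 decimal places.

-6.26

L_1/L_2 = (8.51)²(1.84)⁴ = 830.1.
F_1/F_2 = (L_1/L_2)/(d_1/d_2)² = 830.1/2.592 = 320.2.
m_1 − m_2 = −2.5 log₁₀(320.2) = -6.26.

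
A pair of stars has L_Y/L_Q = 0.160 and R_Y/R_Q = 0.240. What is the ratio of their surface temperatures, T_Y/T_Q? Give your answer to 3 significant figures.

1.29

L ∝ R²T⁴ gives T ∝ (L/R²)^(1/4), so
T_Y/T_Q = (0.160 / 0.240²)^(1/4) = (2.778)^(1/4) = 1.291.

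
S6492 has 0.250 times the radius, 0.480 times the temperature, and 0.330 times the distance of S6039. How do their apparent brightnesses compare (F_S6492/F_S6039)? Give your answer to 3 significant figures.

0.0305

L_S6492/L_S6039 = (R_S6492/R_S6039)²(T_S6492/T_S6039)⁴ = (0.250)² × (0.480)⁴ = 0.003318.
F_S6492/F_S6039 = (L_S6492/L_S6039)/(d_S6492/d_S6039)² = 0.003318 / (0.330)² = 0.03047.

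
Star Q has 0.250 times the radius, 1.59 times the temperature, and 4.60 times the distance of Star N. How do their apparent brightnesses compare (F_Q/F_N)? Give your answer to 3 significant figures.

0.0189

L_Q/L_N = (R_Q/R_N)²(T_Q/T_N)⁴ = (0.250)² × (1.59)⁴ = 0.3995.
F_Q/F_N = (L_Q/L_N)/(d_Q/d_N)² = 0.3995 / (4.60)² = 0.01888.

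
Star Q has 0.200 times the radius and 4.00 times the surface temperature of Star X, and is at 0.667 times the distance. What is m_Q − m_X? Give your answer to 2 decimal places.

L_Q/L_X = (0.200)²(4.00)⁴ = 10.24.
F_Q/F_X = (L_Q/L_X)/(d_Q/d_X)² = 10.24/0.4449 = 23.02.
m_Q − m_X = −2.5 log₁₀(23.02) = -3.41.

-3.41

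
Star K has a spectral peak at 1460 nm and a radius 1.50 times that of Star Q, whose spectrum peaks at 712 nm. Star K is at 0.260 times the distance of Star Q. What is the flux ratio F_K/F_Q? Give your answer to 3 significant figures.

Wien's law: T_K/T_Q = λ_Q/λ_K = 712/1460 = 0.4877.
L_K/L_Q = (R_K/R_Q)²(T_K/T_Q)⁴ = (1.50)²(0.4877)⁴ = 0.1273.
F_K/F_Q = (L_K/L_Q)/(d_K/d_Q)² = 0.1273/(0.260)² = 1.883.

1.88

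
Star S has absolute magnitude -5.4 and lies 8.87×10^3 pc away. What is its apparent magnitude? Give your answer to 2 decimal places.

m = M + 5 log₁₀(d/10 pc) = -5.4 + 5 log₁₀(8.87×10^3/10)
  = -5.4 + 5 × 2.948 = -5.4 + 14.74 = 9.34.

9.34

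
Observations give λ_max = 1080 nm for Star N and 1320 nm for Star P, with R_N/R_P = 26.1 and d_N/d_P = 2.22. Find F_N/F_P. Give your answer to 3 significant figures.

Wien's law: T_N/T_P = λ_P/λ_N = 1320/1080 = 1.222.
L_N/L_P = (R_N/R_P)²(T_N/T_P)⁴ = (26.1)²(1.222)⁴ = 1520.
F_N/F_P = (L_N/L_P)/(d_N/d_P)² = 1520/(2.22)² = 308.4.

308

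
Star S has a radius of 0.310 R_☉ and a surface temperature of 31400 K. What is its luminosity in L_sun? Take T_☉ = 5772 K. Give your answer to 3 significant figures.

84.2 L_sun

L/L_☉ = (R/R_☉)² (T/T_☉)⁴ = (0.310)² × (31400/5772)⁴
       = 0.09610 × (5.440)⁴ = 0.09610 × 875.8 = 84.17.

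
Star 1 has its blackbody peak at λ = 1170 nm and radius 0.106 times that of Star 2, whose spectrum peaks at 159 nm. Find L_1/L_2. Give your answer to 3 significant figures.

Wien's law gives T ∝ 1/λ_max, so T_1/T_2 = λ_2/λ_1 = 159/1170 = 0.1359.
Then L ∝ R²T⁴ gives L_1/L_2 = (0.106)² × (0.1359)⁴ = 0.01124 × 3.411×10^-4 = 3.832×10^-6.

3.83×10^-6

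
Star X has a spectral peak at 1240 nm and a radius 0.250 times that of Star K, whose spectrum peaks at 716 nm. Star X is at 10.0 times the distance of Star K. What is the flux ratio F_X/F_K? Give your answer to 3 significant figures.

6.95×10^-5

Wien's law: T_X/T_K = λ_K/λ_X = 716/1240 = 0.5774.
L_X/L_K = (R_X/R_K)²(T_X/T_K)⁴ = (0.250)²(0.5774)⁴ = 0.006948.
F_X/F_K = (L_X/L_K)/(d_X/d_K)² = 0.006948/(10.0)² = 6.948×10^-5.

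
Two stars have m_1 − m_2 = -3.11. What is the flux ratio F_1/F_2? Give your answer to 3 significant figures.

17.5

F_1/F_2 = 10^(−(m_1 − m_2)/2.5) = 10^(3.11/2.5) = 10^1.244 = 17.54.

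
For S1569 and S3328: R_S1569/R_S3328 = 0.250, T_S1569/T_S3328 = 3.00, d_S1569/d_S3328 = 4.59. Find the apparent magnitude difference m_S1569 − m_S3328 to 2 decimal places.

L_S1569/L_S3328 = (0.250)²(3.00)⁴ = 5.062.
F_S1569/F_S3328 = (L_S1569/L_S3328)/(d_S1569/d_S3328)² = 5.062/21.07 = 0.2403.
m_S1569 − m_S3328 = −2.5 log₁₀(0.2403) = 1.55.

1.55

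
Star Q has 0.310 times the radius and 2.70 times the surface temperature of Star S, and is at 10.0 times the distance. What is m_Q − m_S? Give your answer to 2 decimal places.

3.23

L_Q/L_S = (0.310)²(2.70)⁴ = 5.107.
F_Q/F_S = (L_Q/L_S)/(d_Q/d_S)² = 5.107/100.0 = 0.05107.
m_Q − m_S = −2.5 log₁₀(0.05107) = 3.23.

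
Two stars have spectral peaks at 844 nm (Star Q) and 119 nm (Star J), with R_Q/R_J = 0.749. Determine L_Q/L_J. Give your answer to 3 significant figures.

Wien's law gives T ∝ 1/λ_max, so T_Q/T_J = λ_J/λ_Q = 119/844 = 0.1410.
Then L ∝ R²T⁴ gives L_Q/L_J = (0.749)² × (0.1410)⁴ = 0.5610 × 3.952×10^-4 = 2.217×10^-4.

2.22×10^-4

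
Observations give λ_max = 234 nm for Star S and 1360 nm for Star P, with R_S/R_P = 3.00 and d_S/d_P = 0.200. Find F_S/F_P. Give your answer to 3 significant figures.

2.57×10^5

Wien's law: T_S/T_P = λ_P/λ_S = 1360/234 = 5.812.
L_S/L_P = (R_S/R_P)²(T_S/T_P)⁴ = (3.00)²(5.812)⁴ = 1.027×10^4.
F_S/F_P = (L_S/L_P)/(d_S/d_P)² = 1.027×10^4/(0.200)² = 2.567×10^5.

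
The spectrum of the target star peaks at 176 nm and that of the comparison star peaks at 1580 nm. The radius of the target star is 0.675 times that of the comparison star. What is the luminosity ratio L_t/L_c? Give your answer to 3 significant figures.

Wien's law gives T ∝ 1/λ_max, so T_t/T_c = λ_c/λ_t = 1580/176 = 8.977.
Then L ∝ R²T⁴ gives L_t/L_c = (0.675)² × (8.977)⁴ = 0.4556 × 6495 = 2959.

2.96×10^3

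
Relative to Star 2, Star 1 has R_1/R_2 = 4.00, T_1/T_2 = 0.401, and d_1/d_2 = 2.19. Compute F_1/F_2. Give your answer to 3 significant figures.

0.0863

L_1/L_2 = (R_1/R_2)²(T_1/T_2)⁴ = (4.00)² × (0.401)⁴ = 0.4137.
F_1/F_2 = (L_1/L_2)/(d_1/d_2)² = 0.4137 / (2.19)² = 0.08626.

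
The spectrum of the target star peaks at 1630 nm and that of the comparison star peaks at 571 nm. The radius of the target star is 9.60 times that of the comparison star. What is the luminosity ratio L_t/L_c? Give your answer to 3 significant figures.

1.39

Wien's law gives T ∝ 1/λ_max, so T_t/T_c = λ_c/λ_t = 571/1630 = 0.3503.
Then L ∝ R²T⁴ gives L_t/L_c = (9.60)² × (0.3503)⁴ = 92.16 × 0.01506 = 1.388.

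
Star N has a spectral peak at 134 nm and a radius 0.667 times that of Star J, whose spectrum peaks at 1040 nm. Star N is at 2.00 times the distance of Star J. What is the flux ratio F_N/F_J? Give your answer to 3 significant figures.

404

Wien's law: T_N/T_J = λ_J/λ_N = 1040/134 = 7.761.
L_N/L_J = (R_N/R_J)²(T_N/T_J)⁴ = (0.667)²(7.761)⁴ = 1614.
F_N/F_J = (L_N/L_J)/(d_N/d_J)² = 1614/(2.00)² = 403.6.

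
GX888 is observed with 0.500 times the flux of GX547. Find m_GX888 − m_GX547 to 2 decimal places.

m_GX888 − m_GX547 = −2.5 log₁₀(F_GX888/F_GX547) = −2.5 log₁₀(0.500) = −2.5 × (-0.301) = 0.753.

0.75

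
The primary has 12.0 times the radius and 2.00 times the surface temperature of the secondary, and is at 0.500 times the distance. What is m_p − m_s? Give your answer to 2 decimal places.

L_p/L_s = (12.0)²(2.00)⁴ = 2304.
F_p/F_s = (L_p/L_s)/(d_p/d_s)² = 2304/0.2500 = 9216.
m_p − m_s = −2.5 log₁₀(9216) = -9.91.

-9.91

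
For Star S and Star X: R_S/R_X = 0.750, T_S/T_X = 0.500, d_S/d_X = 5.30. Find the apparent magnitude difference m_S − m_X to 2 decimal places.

7.26

L_S/L_X = (0.750)²(0.500)⁴ = 0.03516.
F_S/F_X = (L_S/L_X)/(d_S/d_X)² = 0.03516/28.09 = 0.001252.
m_S − m_X = −2.5 log₁₀(0.001252) = 7.26.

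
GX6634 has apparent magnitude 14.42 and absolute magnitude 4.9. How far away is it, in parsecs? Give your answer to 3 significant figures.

802 pc

m − M = 5 log₁₀(d/10 pc)
14.42 − (4.9) = 9.52 = 5 log₁₀(d/10)
d = 10 × 10^(9.52/5) = 10 × 10^1.904 = 801.7 pc.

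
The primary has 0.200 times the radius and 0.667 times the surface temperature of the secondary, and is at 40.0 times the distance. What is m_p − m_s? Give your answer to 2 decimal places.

L_p/L_s = (0.200)²(0.667)⁴ = 0.007917.
F_p/F_s = (L_p/L_s)/(d_p/d_s)² = 0.007917/1600 = 4.948×10^-6.
m_p − m_s = −2.5 log₁₀(4.948×10^-6) = 13.26.

13.26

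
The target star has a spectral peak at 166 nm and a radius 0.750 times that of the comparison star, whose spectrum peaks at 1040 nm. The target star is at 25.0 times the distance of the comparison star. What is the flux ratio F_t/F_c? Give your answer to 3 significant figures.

Wien's law: T_t/T_c = λ_c/λ_t = 1040/166 = 6.265.
L_t/L_c = (R_t/R_c)²(T_t/T_c)⁴ = (0.750)²(6.265)⁴ = 866.6.
F_t/F_c = (L_t/L_c)/(d_t/d_c)² = 866.6/(25.0)² = 1.387.

1.39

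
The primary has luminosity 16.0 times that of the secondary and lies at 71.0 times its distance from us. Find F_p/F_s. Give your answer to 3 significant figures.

0.00317

F = L/(4πd²), so F_p/F_s = (L_p/L_s) / (d_p/d_s)²
= 16.0 / (71.0)² = 16.0 / 5041 = 0.003174.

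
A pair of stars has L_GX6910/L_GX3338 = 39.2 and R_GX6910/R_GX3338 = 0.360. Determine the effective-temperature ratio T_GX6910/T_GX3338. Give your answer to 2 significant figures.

L ∝ R²T⁴ gives T ∝ (L/R²)^(1/4), so
T_GX6910/T_GX3338 = (39.2 / 0.360²)^(1/4) = (302.5)^(1/4) = 4.170.

4.2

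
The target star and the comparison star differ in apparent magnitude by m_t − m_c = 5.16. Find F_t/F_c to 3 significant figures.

F_t/F_c = 10^(−(m_t − m_c)/2.5) = 10^(-5.16/2.5) = 10^-2.064 = 0.008630.

0.00863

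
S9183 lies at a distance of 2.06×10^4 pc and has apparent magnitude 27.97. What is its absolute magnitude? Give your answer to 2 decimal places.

11.40

M = m − 5 log₁₀(d/10 pc) = 27.97 − 5 log₁₀(2.06×10^4/10)
  = 27.97 − 5 × 3.314 = 27.97 − 16.57 = 11.40.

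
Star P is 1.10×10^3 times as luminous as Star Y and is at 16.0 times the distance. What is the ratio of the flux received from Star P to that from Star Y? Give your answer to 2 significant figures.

4.3

F = L/(4πd²), so F_P/F_Y = (L_P/L_Y) / (d_P/d_Y)²
= 1.10×10^3 / (16.0)² = 1.10×10^3 / 256.0 = 4.297.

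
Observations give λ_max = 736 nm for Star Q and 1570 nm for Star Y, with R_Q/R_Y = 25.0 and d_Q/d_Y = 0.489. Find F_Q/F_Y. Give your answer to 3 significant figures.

Wien's law: T_Q/T_Y = λ_Y/λ_Q = 1570/736 = 2.133.
L_Q/L_Y = (R_Q/R_Y)²(T_Q/T_Y)⁴ = (25.0)²(2.133)⁴ = 1.294×10^4.
F_Q/F_Y = (L_Q/L_Y)/(d_Q/d_Y)² = 1.294×10^4/(0.489)² = 5.412×10^4.

5.41×10^4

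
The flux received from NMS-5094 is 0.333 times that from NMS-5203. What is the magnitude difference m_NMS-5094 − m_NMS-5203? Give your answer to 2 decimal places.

m_NMS-5094 − m_NMS-5203 = −2.5 log₁₀(F_NMS-5094/F_NMS-5203) = −2.5 log₁₀(0.333) = −2.5 × (-0.478) = 1.194.

1.19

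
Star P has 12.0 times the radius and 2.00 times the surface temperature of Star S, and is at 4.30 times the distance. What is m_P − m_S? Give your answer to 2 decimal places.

L_P/L_S = (12.0)²(2.00)⁴ = 2304.
F_P/F_S = (L_P/L_S)/(d_P/d_S)² = 2304/18.49 = 124.6.
m_P − m_S = −2.5 log₁₀(124.6) = -5.24.

-5.24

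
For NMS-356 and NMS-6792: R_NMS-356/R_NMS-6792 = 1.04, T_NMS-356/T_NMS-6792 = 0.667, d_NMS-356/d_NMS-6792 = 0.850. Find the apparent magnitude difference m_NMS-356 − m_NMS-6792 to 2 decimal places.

1.32

L_NMS-356/L_NMS-6792 = (1.04)²(0.667)⁴ = 0.2141.
F_NMS-356/F_NMS-6792 = (L_NMS-356/L_NMS-6792)/(d_NMS-356/d_NMS-6792)² = 0.2141/0.7225 = 0.2963.
m_NMS-356 − m_NMS-6792 = −2.5 log₁₀(0.2963) = 1.32.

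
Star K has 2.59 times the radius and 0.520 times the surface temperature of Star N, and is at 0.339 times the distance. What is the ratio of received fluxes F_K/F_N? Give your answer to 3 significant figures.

L_K/L_N = (R_K/R_N)²(T_K/T_N)⁴ = (2.59)² × (0.520)⁴ = 0.4905.
F_K/F_N = (L_K/L_N)/(d_K/d_N)² = 0.4905 / (0.339)² = 4.268.

4.27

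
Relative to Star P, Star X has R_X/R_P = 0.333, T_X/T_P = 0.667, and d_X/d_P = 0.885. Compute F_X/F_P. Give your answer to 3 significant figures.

0.0280

L_X/L_P = (R_X/R_P)²(T_X/T_P)⁴ = (0.333)² × (0.667)⁴ = 0.02195.
F_X/F_P = (L_X/L_P)/(d_X/d_P)² = 0.02195 / (0.885)² = 0.02802.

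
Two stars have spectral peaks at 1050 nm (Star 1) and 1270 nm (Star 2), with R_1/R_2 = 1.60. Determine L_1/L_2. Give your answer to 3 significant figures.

5.48

Wien's law gives T ∝ 1/λ_max, so T_1/T_2 = λ_2/λ_1 = 1270/1050 = 1.210.
Then L ∝ R²T⁴ gives L_1/L_2 = (1.60)² × (1.210)⁴ = 2.560 × 2.140 = 5.479.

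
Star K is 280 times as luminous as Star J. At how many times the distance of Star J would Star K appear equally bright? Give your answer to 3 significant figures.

Equal flux requires L_K/d_K² = L_J/d_J², so d_K/d_J = √(L_K/L_J)
= √(280) = 16.73.

16.7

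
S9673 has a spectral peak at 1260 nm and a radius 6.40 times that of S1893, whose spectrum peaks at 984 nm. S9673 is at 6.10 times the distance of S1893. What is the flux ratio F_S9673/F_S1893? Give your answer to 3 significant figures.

Wien's law: T_S9673/T_S1893 = λ_S1893/λ_S9673 = 984/1260 = 0.7810.
L_S9673/L_S1893 = (R_S9673/R_S1893)²(T_S9673/T_S1893)⁴ = (6.40)²(0.7810)⁴ = 15.24.
F_S9673/F_S1893 = (L_S9673/L_S1893)/(d_S9673/d_S1893)² = 15.24/(6.10)² = 0.4094.

0.409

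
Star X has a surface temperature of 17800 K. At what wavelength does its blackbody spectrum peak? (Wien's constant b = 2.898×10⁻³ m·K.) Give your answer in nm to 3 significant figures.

λ_max = b/T = 2.898×10⁻³ / 17800 = 1.63×10^-7 m = 162.8 nm.

163 nm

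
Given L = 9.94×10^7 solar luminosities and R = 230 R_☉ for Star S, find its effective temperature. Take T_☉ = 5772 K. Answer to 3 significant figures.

3.80×10^4 K

T/T_☉ = (L/L_☉)^(1/4) / (R/R_☉)^(1/2)
T = 5772 × (9.94×10^7)^(1/4) / √(230) = 5772 × 99.85 / 15.17 = 3.800×10^4 K.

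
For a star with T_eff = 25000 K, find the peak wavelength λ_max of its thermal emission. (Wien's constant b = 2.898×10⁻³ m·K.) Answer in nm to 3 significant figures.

116 nm

λ_max = b/T = 2.898×10⁻³ / 25000 = 1.16×10^-7 m = 115.9 nm.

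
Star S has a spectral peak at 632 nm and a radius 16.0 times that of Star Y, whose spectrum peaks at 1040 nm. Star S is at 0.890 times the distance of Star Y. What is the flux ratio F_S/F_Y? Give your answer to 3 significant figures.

Wien's law: T_S/T_Y = λ_Y/λ_S = 1040/632 = 1.646.
L_S/L_Y = (R_S/R_Y)²(T_S/T_Y)⁴ = (16.0)²(1.646)⁴ = 1877.
F_S/F_Y = (L_S/L_Y)/(d_S/d_Y)² = 1877/(0.890)² = 2370.

2.37×10^3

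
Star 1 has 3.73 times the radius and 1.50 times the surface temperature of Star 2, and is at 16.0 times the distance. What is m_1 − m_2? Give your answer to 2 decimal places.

L_1/L_2 = (3.73)²(1.50)⁴ = 70.43.
F_1/F_2 = (L_1/L_2)/(d_1/d_2)² = 70.43/256.0 = 0.2751.
m_1 − m_2 = −2.5 log₁₀(0.2751) = 1.40.

1.40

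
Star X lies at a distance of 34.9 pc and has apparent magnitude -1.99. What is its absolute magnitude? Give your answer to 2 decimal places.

-4.70

M = m − 5 log₁₀(d/10 pc) = -1.99 − 5 log₁₀(34.9/10)
  = -1.99 − 5 × 0.543 = -1.99 − 2.71 = -4.70.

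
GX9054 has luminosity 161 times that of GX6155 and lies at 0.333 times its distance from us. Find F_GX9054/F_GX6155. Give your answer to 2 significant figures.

F = L/(4πd²), so F_GX9054/F_GX6155 = (L_GX9054/L_GX6155) / (d_GX9054/d_GX6155)²
= 161 / (0.333)² = 161 / 0.1109 = 1452.

1.5×10^3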